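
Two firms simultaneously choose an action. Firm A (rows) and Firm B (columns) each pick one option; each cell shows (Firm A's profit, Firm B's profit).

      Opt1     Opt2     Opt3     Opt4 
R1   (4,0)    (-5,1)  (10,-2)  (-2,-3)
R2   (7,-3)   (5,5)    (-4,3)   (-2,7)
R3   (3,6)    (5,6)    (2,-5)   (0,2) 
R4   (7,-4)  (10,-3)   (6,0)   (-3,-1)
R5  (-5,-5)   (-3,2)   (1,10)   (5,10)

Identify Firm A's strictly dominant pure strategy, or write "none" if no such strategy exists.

R1 fails to dominate R2 at Opt1 (4<7).
R2 fails to dominate R1 at Opt3 (-4<10).
R3 fails to dominate R1 at Opt1 (3<4).
R4 fails to dominate R1 at Opt3 (6<10).
R5 fails to dominate R1 at Opt1 (-5<4).
No single strategy dominates all the others.

none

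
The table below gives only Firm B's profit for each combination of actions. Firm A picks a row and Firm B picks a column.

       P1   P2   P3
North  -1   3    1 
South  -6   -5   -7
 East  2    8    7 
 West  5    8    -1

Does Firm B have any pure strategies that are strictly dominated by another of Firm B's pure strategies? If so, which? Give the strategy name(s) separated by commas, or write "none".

P1, P3

P1: dominated, since P2 does at least as well everywhere (North: 3>-1, South: -5>-6, East: 8>2, West: 8>5).
Nothing dominates P2: P1 at North (3>-1); P3 at North (3>1).
P2 strictly dominates P3 — North: 3>1, South: -5>-7, East: 8>7, West: 8>-1.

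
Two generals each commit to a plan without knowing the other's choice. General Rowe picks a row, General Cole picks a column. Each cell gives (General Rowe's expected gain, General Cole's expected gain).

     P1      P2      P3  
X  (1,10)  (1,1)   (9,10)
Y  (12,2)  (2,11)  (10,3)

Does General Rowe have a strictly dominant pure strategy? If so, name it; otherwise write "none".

Y

Y vs X: P1: 12>1, P2: 2>1, P3: 10>9.
Y strictly beats every other strategy against every opponent action, so it is strictly dominant.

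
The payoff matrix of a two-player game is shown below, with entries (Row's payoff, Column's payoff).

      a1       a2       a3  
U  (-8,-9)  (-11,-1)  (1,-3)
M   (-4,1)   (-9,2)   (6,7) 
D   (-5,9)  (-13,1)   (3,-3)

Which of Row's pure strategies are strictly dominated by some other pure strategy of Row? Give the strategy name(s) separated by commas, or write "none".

U: dominated, since M does at least as well everywhere (a1: -4>-8, a2: -9>-11, a3: 6>1).
M is not dominated — it holds its own against U at a1 (-4>-8); D at a1 (-4>-5).
D is strictly dominated by M (a1: -4>-5, a2: -9>-13, a3: 6>3).

U, D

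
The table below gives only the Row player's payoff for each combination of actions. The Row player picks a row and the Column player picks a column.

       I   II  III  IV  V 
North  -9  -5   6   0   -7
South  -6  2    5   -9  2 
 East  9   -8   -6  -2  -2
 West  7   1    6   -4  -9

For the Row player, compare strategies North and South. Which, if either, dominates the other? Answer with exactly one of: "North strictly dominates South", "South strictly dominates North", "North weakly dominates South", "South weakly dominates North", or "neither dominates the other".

Compare North to South across each choice by the Column player: I: -9<-6, II: -5<2, III: 6>5, IV: 0>-9, V: -7<2.
North does better at III, IV but worse at I, II, V; neither strategy dominates the other.

neither dominates the other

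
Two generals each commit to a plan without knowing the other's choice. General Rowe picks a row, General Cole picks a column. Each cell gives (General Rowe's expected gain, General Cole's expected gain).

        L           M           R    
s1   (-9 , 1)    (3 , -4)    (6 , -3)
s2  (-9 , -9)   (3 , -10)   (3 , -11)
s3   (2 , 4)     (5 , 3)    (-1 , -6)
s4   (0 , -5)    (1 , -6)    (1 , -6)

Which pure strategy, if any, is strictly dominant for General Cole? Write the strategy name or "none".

L vs M: s1: 1>-4, s2: -9>-10, s3: 4>3, s4: -5>-6.
L vs R: s1: 1>-3, s2: -9>-11, s3: 4>-6, s4: -5>-6.
L strictly beats every other strategy against every opponent action, so it is strictly dominant.

L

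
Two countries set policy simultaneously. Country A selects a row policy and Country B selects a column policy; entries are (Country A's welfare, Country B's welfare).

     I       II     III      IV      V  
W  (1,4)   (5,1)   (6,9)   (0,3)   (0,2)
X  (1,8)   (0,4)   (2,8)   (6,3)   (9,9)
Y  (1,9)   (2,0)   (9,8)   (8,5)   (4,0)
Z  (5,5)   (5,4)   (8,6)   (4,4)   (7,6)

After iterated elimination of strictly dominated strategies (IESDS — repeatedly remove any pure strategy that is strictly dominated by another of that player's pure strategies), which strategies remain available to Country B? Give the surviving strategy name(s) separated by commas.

Country B's strategy II is strictly dominated by I (W: 4>1, X: 8>4, Y: 9>0, Z: 5>4) and is removed.
For Country A, Z strictly dominates W on the remaining columns (I: 5>1, III: 8>6, IV: 4>0, V: 7>0); eliminate W.
For Country B, I strictly dominates IV on the remaining rows (X: 8>3, Y: 9>5, Z: 5>4); eliminate IV.
Among the remaining strategies, none is strictly dominated by another pure strategy of the same player, so the elimination stops.
Surviving strategies — Country A: {X, Y, Z}; Country B: {I, III, V}.

I, III, V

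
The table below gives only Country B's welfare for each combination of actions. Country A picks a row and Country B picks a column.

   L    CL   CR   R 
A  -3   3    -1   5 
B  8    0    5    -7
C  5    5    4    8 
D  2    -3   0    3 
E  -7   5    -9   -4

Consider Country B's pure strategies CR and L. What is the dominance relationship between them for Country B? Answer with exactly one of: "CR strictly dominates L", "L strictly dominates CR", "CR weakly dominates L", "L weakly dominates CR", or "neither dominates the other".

Compare CR to L across every action of Country A: A: -1>-3, B: 5<8, C: 4<5, D: 0<2, E: -9<-7.
CR does better at A but worse at B, C, D, E; neither strategy dominates the other.

neither dominates the other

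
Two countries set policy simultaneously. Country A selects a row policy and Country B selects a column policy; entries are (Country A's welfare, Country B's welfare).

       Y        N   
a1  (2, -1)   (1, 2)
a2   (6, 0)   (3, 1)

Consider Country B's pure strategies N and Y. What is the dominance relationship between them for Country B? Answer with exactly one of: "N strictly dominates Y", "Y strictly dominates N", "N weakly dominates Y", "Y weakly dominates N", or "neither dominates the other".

N strictly dominates Y

N's payoffs vs Y's, by Country A's action — a1: 2>-1, a2: 1>0.
N gives a strictly higher payoff against each choice by Country A, so N strictly dominates Y.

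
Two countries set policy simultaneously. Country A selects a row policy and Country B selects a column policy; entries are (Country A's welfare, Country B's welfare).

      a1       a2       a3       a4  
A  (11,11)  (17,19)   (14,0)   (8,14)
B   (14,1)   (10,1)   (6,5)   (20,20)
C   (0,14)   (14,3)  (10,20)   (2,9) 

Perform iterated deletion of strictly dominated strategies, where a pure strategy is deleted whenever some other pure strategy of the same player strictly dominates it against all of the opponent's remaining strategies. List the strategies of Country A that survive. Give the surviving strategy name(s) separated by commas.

A, B

Country A's strategy C is strictly dominated by A (a1: 11>0, a2: 17>14, a3: 14>10, a4: 8>2) and is removed.
Country B's strategy a1 is strictly dominated by a4 (A: 14>11, B: 20>1) and is removed.
Country B's strategy a3 is strictly dominated by a4 (A: 14>0, B: 20>5) and is removed.
Among the remaining strategies, none is strictly dominated by another pure strategy of the same player, so the elimination stops.
Surviving strategies — Country A: {A, B}; Country B: {a2, a4}.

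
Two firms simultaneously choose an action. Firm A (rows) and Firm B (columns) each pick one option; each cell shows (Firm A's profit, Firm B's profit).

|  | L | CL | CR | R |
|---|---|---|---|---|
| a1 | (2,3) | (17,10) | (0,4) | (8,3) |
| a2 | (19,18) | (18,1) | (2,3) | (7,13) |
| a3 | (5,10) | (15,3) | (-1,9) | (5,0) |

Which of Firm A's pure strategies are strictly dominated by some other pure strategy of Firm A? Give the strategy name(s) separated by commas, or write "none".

a3

a1: no other strategy beats it everywhere (a2 at R (8>7); a3 at CL (17>15)).
a2: no other strategy beats it everywhere (a1 at L (19>2); a3 at L (19>5)).
a2 strictly dominates a3 — L: 19>5, CL: 18>15, CR: 2>-1, R: 7>5.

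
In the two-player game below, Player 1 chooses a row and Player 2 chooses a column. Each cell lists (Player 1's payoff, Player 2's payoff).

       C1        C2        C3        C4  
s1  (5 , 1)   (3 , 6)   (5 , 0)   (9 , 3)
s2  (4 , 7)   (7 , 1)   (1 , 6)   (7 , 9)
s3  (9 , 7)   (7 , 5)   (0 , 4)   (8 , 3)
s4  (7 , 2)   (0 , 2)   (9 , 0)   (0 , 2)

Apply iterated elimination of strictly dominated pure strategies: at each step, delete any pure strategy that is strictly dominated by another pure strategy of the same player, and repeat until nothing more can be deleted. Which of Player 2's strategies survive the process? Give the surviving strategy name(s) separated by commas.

Column C3 is eliminated: C1 beats it against every remaining row (s1: 1>0, s2: 7>6, s3: 7>4, s4: 2>0).
Player 1's strategy s4 is strictly dominated by s3 (C1: 9>7, C2: 7>0, C4: 8>0) and is removed.
Among the remaining strategies, none is strictly dominated by another pure strategy of the same player, so the elimination stops.
Surviving strategies — Player 1: {s1, s2, s3}; Player 2: {C1, C2, C4}.

C1, C2, C4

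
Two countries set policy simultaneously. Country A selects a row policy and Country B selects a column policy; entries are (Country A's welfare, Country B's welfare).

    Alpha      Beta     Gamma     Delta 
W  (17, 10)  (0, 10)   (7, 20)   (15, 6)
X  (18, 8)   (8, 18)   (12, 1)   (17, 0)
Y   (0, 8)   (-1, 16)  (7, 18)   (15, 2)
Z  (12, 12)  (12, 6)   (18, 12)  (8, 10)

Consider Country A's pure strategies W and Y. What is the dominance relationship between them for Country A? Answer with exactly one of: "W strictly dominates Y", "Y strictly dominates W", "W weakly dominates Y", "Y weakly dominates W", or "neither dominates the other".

W weakly dominates Y

W's payoffs vs Y's, by Country B's action — Alpha: 17>0, Beta: 0>-1, Gamma: 7=7, Delta: 15=15.
W is at least as good everywhere and strictly better somewhere (tied only at Gamma, Delta), so W weakly but not strictly dominates Y.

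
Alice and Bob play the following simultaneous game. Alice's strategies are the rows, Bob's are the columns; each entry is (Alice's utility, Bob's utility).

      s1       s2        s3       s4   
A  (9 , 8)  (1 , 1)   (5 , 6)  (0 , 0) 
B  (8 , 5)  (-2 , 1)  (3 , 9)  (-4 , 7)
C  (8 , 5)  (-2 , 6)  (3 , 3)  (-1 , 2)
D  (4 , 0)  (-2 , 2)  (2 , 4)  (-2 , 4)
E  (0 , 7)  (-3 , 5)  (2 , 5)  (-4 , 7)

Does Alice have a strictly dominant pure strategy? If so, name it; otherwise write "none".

A

A vs B: s1: 9>8, s2: 1>-2, s3: 5>3, s4: 0>-4.
A vs C: s1: 9>8, s2: 1>-2, s3: 5>3, s4: 0>-1.
A vs D: s1: 9>4, s2: 1>-2, s3: 5>2, s4: 0>-2.
A vs E: s1: 9>0, s2: 1>-3, s3: 5>2, s4: 0>-4.
A strictly beats every other strategy against every opponent action, so it is strictly dominant.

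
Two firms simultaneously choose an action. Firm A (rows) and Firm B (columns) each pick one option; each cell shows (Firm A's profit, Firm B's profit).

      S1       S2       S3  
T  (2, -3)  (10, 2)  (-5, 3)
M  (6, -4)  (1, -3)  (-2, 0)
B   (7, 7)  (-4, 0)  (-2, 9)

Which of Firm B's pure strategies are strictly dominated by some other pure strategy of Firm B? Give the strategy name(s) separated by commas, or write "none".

S1: dominated, since S3 does at least as well everywhere (T: 3>-3, M: 0>-4, B: 9>7).
S3 strictly dominates S2 — T: 3>2, M: 0>-3, B: 9>0.
S3: no other strategy beats it everywhere (S1 at T (3>-3); S2 at T (3>2)).

S1, S2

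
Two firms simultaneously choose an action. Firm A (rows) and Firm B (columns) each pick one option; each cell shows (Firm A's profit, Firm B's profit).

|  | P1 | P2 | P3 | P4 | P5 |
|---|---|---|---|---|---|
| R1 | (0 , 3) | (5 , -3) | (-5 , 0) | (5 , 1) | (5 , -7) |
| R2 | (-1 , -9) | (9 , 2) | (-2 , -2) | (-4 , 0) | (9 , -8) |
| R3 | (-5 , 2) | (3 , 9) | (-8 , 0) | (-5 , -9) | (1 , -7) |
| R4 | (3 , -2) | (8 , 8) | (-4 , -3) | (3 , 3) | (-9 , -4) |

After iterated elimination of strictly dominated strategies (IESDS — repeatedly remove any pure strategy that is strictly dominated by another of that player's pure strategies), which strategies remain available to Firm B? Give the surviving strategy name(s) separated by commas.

P1, P2, P4

Firm A's strategy R3 is strictly dominated by R1 (P1: 0>-5, P2: 5>3, P3: -5>-8, P4: 5>-5, P5: 5>1) and is removed.
Firm B's strategy P3 is strictly dominated by P4 (R1: 1>0, R2: 0>-2, R4: 3>-3) and is removed.
Column P5 is eliminated: P2 beats it against every remaining row (R1: -3>-7, R2: 2>-8, R4: 8>-4).
Among the remaining strategies, none is strictly dominated by another pure strategy of the same player, so the elimination stops.
Surviving strategies — Firm A: {R1, R2, R4}; Firm B: {P1, P2, P4}.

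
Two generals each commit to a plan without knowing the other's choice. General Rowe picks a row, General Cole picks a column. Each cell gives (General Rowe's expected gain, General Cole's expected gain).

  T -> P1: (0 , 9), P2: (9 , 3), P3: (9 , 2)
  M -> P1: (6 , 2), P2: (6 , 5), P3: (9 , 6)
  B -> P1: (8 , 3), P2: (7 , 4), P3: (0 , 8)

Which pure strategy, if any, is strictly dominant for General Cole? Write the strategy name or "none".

none

P1 fails to dominate P2 at M (2<5).
P2 fails to dominate P1 at T (3<9).
P3 fails to dominate P1 at T (2<9).
No single strategy dominates all the others.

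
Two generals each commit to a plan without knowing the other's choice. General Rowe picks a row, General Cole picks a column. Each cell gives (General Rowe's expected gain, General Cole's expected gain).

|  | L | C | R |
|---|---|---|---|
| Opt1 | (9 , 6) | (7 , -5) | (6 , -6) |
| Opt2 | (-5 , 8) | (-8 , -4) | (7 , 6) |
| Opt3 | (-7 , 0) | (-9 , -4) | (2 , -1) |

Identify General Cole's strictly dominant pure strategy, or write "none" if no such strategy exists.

L vs C: Opt1: 6>-5, Opt2: 8>-4, Opt3: 0>-4.
L vs R: Opt1: 6>-6, Opt2: 8>6, Opt3: 0>-1.
L strictly beats every other strategy against every opponent action, so it is strictly dominant.

L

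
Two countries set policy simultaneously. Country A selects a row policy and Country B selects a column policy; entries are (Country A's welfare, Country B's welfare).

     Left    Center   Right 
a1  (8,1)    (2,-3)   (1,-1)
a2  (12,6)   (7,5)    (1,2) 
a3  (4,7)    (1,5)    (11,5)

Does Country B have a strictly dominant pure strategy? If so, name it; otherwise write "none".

Left

Left vs Center: a1: 1>-3, a2: 6>5, a3: 7>5.
Left vs Right: a1: 1>-1, a2: 6>2, a3: 7>5.
Left strictly beats every other strategy against every opponent action, so it is strictly dominant.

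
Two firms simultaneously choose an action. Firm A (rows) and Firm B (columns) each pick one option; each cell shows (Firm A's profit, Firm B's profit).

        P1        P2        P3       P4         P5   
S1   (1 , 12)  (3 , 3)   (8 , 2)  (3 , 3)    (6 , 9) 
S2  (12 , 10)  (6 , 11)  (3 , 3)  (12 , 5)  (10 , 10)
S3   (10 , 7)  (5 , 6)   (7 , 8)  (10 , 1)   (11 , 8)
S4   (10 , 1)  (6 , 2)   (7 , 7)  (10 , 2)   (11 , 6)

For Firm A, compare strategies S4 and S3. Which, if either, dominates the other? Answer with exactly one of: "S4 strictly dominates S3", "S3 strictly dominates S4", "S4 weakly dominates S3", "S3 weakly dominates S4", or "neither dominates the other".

Compare S4 to S3 across each opponent action: P1: 10=10, P2: 6>5, P3: 7=7, P4: 10=10, P5: 11=11.
S4 is at least as good everywhere and strictly better somewhere (tied only at P1, P3, P4, P5), so S4 weakly but not strictly dominates S3.

S4 weakly dominates S3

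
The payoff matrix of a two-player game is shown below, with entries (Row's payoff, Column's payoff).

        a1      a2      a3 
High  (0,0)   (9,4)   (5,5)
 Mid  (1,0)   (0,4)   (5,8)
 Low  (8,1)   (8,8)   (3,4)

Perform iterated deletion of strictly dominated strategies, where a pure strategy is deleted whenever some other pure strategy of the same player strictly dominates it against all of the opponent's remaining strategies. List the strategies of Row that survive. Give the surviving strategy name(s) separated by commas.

High, Mid

Column a1 is eliminated: a2 beats it against every remaining row (High: 4>0, Mid: 4>0, Low: 8>1).
For Row, High strictly dominates Low on the remaining columns (a2: 9>8, a3: 5>3); eliminate Low.
Column's strategy a2 is strictly dominated by a3 (High: 5>4, Mid: 8>4) and is removed.
Among the remaining strategies, none is strictly dominated by another pure strategy of the same player, so the elimination stops.
Surviving strategies — Row: {High, Mid}; Column: {a3}.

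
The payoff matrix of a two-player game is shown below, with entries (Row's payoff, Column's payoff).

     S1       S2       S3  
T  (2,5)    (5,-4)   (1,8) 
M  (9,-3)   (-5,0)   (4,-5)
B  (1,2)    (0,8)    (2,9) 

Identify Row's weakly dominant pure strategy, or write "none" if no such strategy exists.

T fails to dominate M at S1 (2<9).
M fails to dominate T at S2 (-5<5).
B fails to dominate T at S1 (1<2).
No single strategy dominates all the others.

none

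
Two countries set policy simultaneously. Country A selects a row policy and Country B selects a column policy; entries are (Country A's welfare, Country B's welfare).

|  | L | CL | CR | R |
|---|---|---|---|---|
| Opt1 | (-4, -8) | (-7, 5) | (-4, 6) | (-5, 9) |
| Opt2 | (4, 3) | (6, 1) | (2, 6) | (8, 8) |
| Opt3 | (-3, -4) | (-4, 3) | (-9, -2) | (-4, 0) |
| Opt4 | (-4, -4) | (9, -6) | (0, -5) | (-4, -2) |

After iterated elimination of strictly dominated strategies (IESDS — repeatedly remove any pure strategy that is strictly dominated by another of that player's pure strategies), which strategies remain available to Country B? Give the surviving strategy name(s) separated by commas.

Country A's strategy Opt1 is strictly dominated by Opt2 (L: 4>-4, CL: 6>-7, CR: 2>-4, R: 8>-5) and is removed.
For Country A, Opt2 strictly dominates Opt3 on the remaining columns (L: 4>-3, CL: 6>-4, CR: 2>-9, R: 8>-4); eliminate Opt3.
Country B's strategy L is strictly dominated by R (Opt2: 8>3, Opt4: -2>-4) and is removed.
Country B's strategy CL is strictly dominated by CR (Opt2: 6>1, Opt4: -5>-6) and is removed.
Row Opt4 is eliminated: Opt2 beats it against every remaining column (CR: 2>0, R: 8>-4).
Column CR is eliminated: R beats it against every remaining row (Opt2: 8>6).
Among the remaining strategies, none is strictly dominated by another pure strategy of the same player, so the elimination stops.
Surviving strategies — Country A: {Opt2}; Country B: {R}.

R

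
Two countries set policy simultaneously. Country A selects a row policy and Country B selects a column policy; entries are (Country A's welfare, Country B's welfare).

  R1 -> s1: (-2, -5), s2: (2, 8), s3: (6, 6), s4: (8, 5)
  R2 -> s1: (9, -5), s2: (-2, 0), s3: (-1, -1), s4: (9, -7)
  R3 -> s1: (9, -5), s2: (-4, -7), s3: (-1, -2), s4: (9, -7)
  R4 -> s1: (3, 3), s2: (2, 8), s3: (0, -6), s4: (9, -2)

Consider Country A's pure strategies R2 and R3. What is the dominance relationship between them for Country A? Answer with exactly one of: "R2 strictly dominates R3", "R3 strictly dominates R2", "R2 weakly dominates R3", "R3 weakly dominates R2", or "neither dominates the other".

Compare R2 to R3 across every action of Country B: s1: 9=9, s2: -2>-4, s3: -1=-1, s4: 9=9.
R2 is at least as good everywhere and strictly better somewhere (tied only at s1, s3, s4), so R2 weakly but not strictly dominates R3.

R2 weakly dominates R3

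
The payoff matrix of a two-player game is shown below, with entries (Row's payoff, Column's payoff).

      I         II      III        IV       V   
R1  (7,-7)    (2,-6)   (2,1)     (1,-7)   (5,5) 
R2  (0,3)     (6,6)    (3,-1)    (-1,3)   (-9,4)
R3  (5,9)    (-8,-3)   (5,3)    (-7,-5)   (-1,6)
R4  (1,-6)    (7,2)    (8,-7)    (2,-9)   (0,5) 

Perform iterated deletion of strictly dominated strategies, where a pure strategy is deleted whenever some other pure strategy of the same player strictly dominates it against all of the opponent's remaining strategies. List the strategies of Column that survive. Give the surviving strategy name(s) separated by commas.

V

Row's strategy R2 is strictly dominated by R4 (I: 1>0, II: 7>6, III: 8>3, IV: 2>-1, V: 0>-9) and is removed.
Column II is eliminated: V beats it against every remaining row (R1: 5>-6, R3: 6>-3, R4: 5>2).
Column III is eliminated: V beats it against every remaining row (R1: 5>1, R3: 6>3, R4: 5>-7).
For Row, R1 strictly dominates R3 on the remaining columns (I: 7>5, IV: 1>-7, V: 5>-1); eliminate R3.
Column's strategy I is strictly dominated by V (R1: 5>-7, R4: 5>-6) and is removed.
Column IV is eliminated: V beats it against every remaining row (R1: 5>-7, R4: 5>-9).
For Row, R1 strictly dominates R4 on the remaining columns (V: 5>0); eliminate R4.
Among the remaining strategies, none is strictly dominated by another pure strategy of the same player, so the elimination stops.
Surviving strategies — Row: {R1}; Column: {V}.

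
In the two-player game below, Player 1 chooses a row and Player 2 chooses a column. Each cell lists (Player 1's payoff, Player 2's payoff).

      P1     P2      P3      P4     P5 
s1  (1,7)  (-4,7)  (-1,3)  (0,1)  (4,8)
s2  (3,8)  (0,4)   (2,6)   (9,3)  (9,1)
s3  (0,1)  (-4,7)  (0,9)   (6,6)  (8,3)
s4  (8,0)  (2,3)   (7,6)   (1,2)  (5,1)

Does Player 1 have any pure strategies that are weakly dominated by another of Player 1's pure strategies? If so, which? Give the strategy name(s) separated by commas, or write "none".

s1, s3

s1 is weakly dominated by s2 (P1: 3>1, P2: 0>-4, P3: 2>-1, P4: 9>0, P5: 9>4).
s2 is not dominated — it holds its own against s1 at P1 (3>1); s3 at P1 (3>0); s4 at P4 (9>1).
s3 is weakly dominated by s2 (P1: 3>0, P2: 0>-4, P3: 2>0, P4: 9>6, P5: 9>8).
Nothing dominates s4: s1 at P1 (8>1); s2 at P1 (8>3); s3 at P1 (8>0).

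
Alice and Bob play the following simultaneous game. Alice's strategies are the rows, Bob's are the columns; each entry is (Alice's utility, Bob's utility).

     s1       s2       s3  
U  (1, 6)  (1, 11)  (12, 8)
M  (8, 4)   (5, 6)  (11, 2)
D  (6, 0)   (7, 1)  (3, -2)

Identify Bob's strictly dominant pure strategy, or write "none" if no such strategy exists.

s2 vs s1: U: 11>6, M: 6>4, D: 1>0.
s2 vs s3: U: 11>8, M: 6>2, D: 1>-2.
s2 strictly beats every other strategy against every opponent action, so it is strictly dominant.

s2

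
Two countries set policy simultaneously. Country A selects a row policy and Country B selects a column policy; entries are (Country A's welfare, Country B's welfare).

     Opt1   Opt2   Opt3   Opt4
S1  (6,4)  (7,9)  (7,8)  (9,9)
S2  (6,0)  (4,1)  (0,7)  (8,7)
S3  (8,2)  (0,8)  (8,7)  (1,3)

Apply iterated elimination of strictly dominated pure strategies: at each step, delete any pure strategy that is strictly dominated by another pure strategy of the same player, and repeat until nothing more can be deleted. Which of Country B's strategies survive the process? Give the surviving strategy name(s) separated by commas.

Opt2, Opt4

Country B's strategy Opt1 is strictly dominated by Opt2 (S1: 9>4, S2: 1>0, S3: 8>2) and is removed.
Country A's strategy S2 is strictly dominated by S1 (Opt2: 7>4, Opt3: 7>0, Opt4: 9>8) and is removed.
For Country B, Opt2 strictly dominates Opt3 on the remaining rows (S1: 9>8, S3: 8>7); eliminate Opt3.
Country A's strategy S3 is strictly dominated by S1 (Opt2: 7>0, Opt4: 9>1) and is removed.
Among the remaining strategies, none is strictly dominated by another pure strategy of the same player, so the elimination stops.
Surviving strategies — Country A: {S1}; Country B: {Opt2, Opt4}.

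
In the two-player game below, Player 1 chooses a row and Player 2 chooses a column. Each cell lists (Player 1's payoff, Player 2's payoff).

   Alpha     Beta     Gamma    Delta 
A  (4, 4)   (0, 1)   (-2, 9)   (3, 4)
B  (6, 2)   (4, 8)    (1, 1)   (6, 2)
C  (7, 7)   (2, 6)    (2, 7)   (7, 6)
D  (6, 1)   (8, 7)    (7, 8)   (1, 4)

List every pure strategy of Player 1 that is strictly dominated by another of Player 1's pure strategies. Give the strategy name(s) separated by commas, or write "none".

A

B strictly dominates A — Alpha: 6>4, Beta: 4>0, Gamma: 1>-2, Delta: 6>3.
B is not dominated — it holds its own against A at Alpha (6>4); C at Beta (4>2); D at Alpha (6=6).
C is not dominated — it holds its own against A at Alpha (7>4); B at Alpha (7>6); D at Alpha (7>6).
D is not dominated — it holds its own against A at Alpha (6>4); B at Alpha (6=6); C at Beta (8>2).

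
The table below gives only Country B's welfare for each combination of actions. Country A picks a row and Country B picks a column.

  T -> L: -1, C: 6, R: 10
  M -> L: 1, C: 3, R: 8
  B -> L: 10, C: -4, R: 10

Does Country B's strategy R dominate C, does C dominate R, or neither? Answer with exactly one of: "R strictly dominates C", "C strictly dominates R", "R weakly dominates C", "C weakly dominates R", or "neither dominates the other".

R's payoffs vs C's, by Country A's action — T: 10>6, M: 8>3, B: 10>-4.
R gives a strictly higher payoff against each opponent action, so R strictly dominates C.

R strictly dominates C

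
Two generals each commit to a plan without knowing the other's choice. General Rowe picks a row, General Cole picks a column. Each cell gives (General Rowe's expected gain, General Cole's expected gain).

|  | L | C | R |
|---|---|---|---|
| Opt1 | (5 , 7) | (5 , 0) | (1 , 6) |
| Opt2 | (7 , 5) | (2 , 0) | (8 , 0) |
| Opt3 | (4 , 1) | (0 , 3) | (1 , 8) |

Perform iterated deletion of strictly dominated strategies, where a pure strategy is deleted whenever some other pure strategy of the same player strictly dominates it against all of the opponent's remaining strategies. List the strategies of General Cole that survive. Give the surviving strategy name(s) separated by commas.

General Rowe's strategy Opt3 is strictly dominated by Opt2 (L: 7>4, C: 2>0, R: 8>1) and is removed.
Column C is eliminated: L beats it against every remaining row (Opt1: 7>0, Opt2: 5>0).
Row Opt1 is eliminated: Opt2 beats it against every remaining column (L: 7>5, R: 8>1).
For General Cole, L strictly dominates R on the remaining rows (Opt2: 5>0); eliminate R.
Among the remaining strategies, none is strictly dominated by another pure strategy of the same player, so the elimination stops.
Surviving strategies — General Rowe: {Opt2}; General Cole: {L}.

L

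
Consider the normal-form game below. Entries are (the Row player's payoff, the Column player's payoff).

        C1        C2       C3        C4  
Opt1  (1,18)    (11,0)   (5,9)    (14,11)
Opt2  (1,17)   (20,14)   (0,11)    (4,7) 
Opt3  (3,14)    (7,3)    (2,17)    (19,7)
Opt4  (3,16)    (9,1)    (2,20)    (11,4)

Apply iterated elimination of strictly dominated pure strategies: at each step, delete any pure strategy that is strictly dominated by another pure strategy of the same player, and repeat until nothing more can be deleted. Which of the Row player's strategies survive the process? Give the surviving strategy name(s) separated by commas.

Column C2 is eliminated: C1 beats it against every remaining row (Opt1: 18>0, Opt2: 17>14, Opt3: 14>3, Opt4: 16>1).
For the Row player, Opt3 strictly dominates Opt2 on the remaining columns (C1: 3>1, C3: 2>0, C4: 19>4); eliminate Opt2.
For the Column player, C1 strictly dominates C4 on the remaining rows (Opt1: 18>11, Opt3: 14>7, Opt4: 16>4); eliminate C4.
Among the remaining strategies, none is strictly dominated by another pure strategy of the same player, so the elimination stops.
Surviving strategies — the Row player: {Opt1, Opt3, Opt4}; the Column player: {C1, C3}.

Opt1, Opt3, Opt4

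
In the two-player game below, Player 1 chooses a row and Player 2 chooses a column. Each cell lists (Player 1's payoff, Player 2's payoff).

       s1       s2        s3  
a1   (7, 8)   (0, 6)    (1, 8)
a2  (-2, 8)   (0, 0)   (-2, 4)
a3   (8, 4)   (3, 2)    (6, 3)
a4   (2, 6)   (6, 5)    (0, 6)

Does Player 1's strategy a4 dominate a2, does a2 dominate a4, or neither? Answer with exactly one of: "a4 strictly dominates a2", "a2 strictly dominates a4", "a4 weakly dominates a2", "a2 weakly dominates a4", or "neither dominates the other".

Compare a4 to a2 across each choice by Player 2: s1: 2>-2, s2: 6>0, s3: 0>-2.
a4 gives a strictly higher payoff against each choice by Player 2, so a4 strictly dominates a2.

a4 strictly dominates a2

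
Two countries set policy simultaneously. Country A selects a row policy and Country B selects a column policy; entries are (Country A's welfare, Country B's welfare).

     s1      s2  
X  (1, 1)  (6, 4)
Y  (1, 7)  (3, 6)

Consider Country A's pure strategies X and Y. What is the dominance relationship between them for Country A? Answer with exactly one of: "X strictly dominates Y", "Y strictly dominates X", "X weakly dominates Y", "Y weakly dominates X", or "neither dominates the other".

X's payoffs vs Y's, by Country B's action — s1: 1=1, s2: 6>3.
X is at least as good everywhere and strictly better somewhere (tied only at s1), so X weakly but not strictly dominates Y.

X weakly dominates Y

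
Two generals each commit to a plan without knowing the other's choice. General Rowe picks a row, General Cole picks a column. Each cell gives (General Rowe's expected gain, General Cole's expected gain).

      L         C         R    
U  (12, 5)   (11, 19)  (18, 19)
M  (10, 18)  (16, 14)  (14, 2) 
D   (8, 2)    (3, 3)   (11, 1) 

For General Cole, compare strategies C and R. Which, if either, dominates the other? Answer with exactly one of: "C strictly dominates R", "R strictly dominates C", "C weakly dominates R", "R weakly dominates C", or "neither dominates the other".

C's payoffs vs R's, by General Rowe's action — U: 19=19, M: 14>2, D: 3>1.
C is at least as good everywhere and strictly better somewhere (tied only at U), so C weakly but not strictly dominates R.

C weakly dominates R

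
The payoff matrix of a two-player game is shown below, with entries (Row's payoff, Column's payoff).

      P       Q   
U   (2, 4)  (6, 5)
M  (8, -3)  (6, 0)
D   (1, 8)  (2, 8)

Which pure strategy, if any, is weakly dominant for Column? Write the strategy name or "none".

Q

Q vs P: U: 5>4, M: 0>-3, D: 8=8.
Q is at least as good as every other strategy against every opponent action, so it is weakly dominant.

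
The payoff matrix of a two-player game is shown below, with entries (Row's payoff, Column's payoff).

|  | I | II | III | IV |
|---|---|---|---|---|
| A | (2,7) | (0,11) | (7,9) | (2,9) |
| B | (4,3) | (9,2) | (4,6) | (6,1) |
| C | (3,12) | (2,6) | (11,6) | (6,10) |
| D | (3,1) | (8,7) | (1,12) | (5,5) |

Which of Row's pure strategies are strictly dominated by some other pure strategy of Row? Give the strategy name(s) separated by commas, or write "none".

A, D

C strictly dominates A — I: 3>2, II: 2>0, III: 11>7, IV: 6>2.
B: no other strategy beats it everywhere (A at I (4>2); C at I (4>3); D at I (4>3)).
Nothing dominates C: A at I (3>2); B at III (11>4); D at I (3=3).
D is strictly dominated by B (I: 4>3, II: 9>8, III: 4>1, IV: 6>5).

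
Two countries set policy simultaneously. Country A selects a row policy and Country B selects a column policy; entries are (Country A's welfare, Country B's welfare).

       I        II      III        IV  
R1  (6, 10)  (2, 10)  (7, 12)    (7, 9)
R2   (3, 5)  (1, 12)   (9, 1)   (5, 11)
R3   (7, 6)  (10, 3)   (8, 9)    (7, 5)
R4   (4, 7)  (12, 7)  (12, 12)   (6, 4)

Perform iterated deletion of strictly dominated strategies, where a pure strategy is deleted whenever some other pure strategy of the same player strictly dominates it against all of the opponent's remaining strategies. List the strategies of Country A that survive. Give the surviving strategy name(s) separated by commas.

R4

Row R2 is eliminated: R4 beats it against every remaining column (I: 4>3, II: 12>1, III: 12>9, IV: 6>5).
Country B's strategy I is strictly dominated by III (R1: 12>10, R3: 9>6, R4: 12>7) and is removed.
Country B's strategy II is strictly dominated by III (R1: 12>10, R3: 9>3, R4: 12>7) and is removed.
Country B's strategy IV is strictly dominated by III (R1: 12>9, R3: 9>5, R4: 12>4) and is removed.
Row R1 is eliminated: R3 beats it against every remaining column (III: 8>7).
For Country A, R4 strictly dominates R3 on the remaining columns (III: 12>8); eliminate R3.
Among the remaining strategies, none is strictly dominated by another pure strategy of the same player, so the elimination stops.
Surviving strategies — Country A: {R4}; Country B: {III}.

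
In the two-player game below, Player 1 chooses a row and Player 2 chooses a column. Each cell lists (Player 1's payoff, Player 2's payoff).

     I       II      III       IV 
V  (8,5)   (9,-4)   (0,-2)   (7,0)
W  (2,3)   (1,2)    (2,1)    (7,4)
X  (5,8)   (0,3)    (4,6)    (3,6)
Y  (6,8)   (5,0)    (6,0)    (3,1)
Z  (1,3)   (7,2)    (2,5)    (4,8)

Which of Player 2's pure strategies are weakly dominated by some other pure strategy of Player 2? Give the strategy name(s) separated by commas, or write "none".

Nothing dominates I: II at V (5>-4); III at V (5>-2); IV at V (5>0).
II is weakly dominated by I (V: 5>-4, W: 3>2, X: 8>3, Y: 8>0, Z: 3>2).
III: dominated, since IV does at least as well everywhere (V: 0>-2, W: 4>1, X: 6=6, Y: 1>0, Z: 8>5).
IV: no other strategy beats it everywhere (I at W (4>3); II at V (0>-4); III at V (0>-2)).

II, III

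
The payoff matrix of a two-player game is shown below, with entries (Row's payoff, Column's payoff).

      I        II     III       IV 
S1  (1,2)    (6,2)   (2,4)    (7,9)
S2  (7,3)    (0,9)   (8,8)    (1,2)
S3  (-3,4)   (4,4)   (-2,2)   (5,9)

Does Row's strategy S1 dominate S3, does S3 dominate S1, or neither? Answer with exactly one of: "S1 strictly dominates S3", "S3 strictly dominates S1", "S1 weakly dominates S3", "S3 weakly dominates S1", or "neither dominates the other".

S1 strictly dominates S3

Compare S1 to S3 across every action of Column: I: 1>-3, II: 6>4, III: 2>-2, IV: 7>5.
Every comparison favours S1, so S1 strictly dominates S3.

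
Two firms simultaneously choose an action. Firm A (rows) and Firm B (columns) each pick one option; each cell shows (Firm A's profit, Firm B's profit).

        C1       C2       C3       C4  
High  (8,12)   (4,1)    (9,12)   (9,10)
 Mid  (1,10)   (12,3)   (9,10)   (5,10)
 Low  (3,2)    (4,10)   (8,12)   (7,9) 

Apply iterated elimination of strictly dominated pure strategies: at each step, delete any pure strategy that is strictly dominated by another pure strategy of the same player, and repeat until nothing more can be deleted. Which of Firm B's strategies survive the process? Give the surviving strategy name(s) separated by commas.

For Firm B, C3 strictly dominates C2 on the remaining rows (High: 12>1, Mid: 10>3, Low: 12>10); eliminate C2.
For Firm A, High strictly dominates Low on the remaining columns (C1: 8>3, C3: 9>8, C4: 9>7); eliminate Low.
Among the remaining strategies, none is strictly dominated by another pure strategy of the same player, so the elimination stops.
Surviving strategies — Firm A: {High, Mid}; Firm B: {C1, C3, C4}.

C1, C3, C4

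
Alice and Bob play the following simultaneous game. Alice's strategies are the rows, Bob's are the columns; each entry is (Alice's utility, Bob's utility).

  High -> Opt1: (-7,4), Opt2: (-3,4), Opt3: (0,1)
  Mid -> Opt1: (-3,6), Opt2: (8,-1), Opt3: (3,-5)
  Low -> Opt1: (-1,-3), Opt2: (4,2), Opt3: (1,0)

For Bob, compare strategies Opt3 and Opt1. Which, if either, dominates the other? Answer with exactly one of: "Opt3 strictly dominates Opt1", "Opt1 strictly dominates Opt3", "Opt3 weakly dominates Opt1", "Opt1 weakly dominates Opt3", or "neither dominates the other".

neither dominates the other

Compare Opt3 to Opt1 across every action of Alice: High: 1<4, Mid: -5<6, Low: 0>-3.
Opt3 does better at Low but worse at High, Mid; neither strategy dominates the other.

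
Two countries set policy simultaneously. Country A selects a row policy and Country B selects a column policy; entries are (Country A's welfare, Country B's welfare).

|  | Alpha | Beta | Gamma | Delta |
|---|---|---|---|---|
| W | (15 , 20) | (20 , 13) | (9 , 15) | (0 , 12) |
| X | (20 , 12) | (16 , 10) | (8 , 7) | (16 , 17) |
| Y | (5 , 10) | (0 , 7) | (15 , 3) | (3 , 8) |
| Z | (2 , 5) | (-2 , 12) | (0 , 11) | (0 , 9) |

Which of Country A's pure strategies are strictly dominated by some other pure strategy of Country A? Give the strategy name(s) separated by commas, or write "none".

W is not dominated — it holds its own against X at Beta (20>16); Y at Alpha (15>5); Z at Alpha (15>2).
X is not dominated — it holds its own against W at Alpha (20>15); Y at Alpha (20>5); Z at Alpha (20>2).
Nothing dominates Y: W at Gamma (15>9); X at Gamma (15>8); Z at Alpha (5>2).
Z: dominated, since X does at least as well everywhere (Alpha: 20>2, Beta: 16>-2, Gamma: 8>0, Delta: 16>0).

Z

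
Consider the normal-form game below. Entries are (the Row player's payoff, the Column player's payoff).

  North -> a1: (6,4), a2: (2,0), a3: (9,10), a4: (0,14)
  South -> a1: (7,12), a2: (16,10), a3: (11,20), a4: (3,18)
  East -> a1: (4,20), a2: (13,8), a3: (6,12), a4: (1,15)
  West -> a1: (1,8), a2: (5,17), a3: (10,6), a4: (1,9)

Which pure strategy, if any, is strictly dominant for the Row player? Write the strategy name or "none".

South

South vs North: a1: 7>6, a2: 16>2, a3: 11>9, a4: 3>0.
South vs East: a1: 7>4, a2: 16>13, a3: 11>6, a4: 3>1.
South vs West: a1: 7>1, a2: 16>5, a3: 11>10, a4: 3>1.
South strictly beats every other strategy against every opponent action, so it is strictly dominant.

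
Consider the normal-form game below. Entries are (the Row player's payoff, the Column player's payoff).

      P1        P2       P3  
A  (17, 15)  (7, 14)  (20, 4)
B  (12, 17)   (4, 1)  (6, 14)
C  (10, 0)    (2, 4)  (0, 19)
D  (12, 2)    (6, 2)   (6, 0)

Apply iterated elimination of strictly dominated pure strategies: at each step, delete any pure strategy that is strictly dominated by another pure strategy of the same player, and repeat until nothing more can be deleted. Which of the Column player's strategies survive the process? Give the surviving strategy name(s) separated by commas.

The Row player's strategy B is strictly dominated by A (P1: 17>12, P2: 7>4, P3: 20>6) and is removed.
The Row player's strategy C is strictly dominated by A (P1: 17>10, P2: 7>2, P3: 20>0) and is removed.
For the Row player, A strictly dominates D on the remaining columns (P1: 17>12, P2: 7>6, P3: 20>6); eliminate D.
Column P2 is eliminated: P1 beats it against every remaining row (A: 15>14).
The Column player's strategy P3 is strictly dominated by P1 (A: 15>4) and is removed.
Among the remaining strategies, none is strictly dominated by another pure strategy of the same player, so the elimination stops.
Surviving strategies — the Row player: {A}; the Column player: {P1}.

P1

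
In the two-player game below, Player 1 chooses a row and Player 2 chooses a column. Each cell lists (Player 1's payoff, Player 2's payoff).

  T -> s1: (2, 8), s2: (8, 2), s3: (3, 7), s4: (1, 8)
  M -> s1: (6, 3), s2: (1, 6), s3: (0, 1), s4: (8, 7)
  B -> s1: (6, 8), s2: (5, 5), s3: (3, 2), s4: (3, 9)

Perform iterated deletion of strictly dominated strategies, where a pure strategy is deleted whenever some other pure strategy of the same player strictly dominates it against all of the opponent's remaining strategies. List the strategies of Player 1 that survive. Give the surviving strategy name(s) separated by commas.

Column s2 is eliminated: s4 beats it against every remaining row (T: 8>2, M: 7>6, B: 9>5).
Column s3 is eliminated: s1 beats it against every remaining row (T: 8>7, M: 3>1, B: 8>2).
For Player 1, M strictly dominates T on the remaining columns (s1: 6>2, s4: 8>1); eliminate T.
Column s1 is eliminated: s4 beats it against every remaining row (M: 7>3, B: 9>8).
Row B is eliminated: M beats it against every remaining column (s4: 8>3).
Among the remaining strategies, none is strictly dominated by another pure strategy of the same player, so the elimination stops.
Surviving strategies — Player 1: {M}; Player 2: {s4}.

M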